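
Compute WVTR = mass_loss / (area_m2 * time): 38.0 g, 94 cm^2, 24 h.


Formula: WVTR = mass_loss / (area * time)
Step 1: Convert area: 94 cm^2 = 0.0094 m^2
Step 2: WVTR = 38.0 g / (0.0094 m^2 * 24 h)
Step 3: WVTR = 38.0 / 0.2256 = 168.4 g/m^2/h

168.4 g/m^2/h


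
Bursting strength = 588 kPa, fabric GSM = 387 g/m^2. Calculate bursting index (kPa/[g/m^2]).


Formula: Bursting Index = Bursting Strength / Fabric GSM
BI = 588 kPa / 387 g/m^2
BI = 1.519 kPa/(g/m^2)

1.519 kPa/(g/m^2)


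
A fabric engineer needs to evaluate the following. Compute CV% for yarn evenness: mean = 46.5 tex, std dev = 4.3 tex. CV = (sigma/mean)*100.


Formula: CV% = (standard deviation / mean) * 100
Step 1: Ratio = 4.3 / 46.5 = 0.092473
Step 2: CV% = 0.092473 * 100 = 9.2473% ≈ 9.2%

9.2%


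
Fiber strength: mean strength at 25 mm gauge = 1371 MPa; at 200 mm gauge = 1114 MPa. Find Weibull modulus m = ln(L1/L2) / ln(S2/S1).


Formula: m = ln(L1/L2) / ln(S2/S1)
Step 1: ln(L1/L2) = ln(25/200) = -2.07944
Step 2: S2/S1 = 1114/1371 = 0.81255
Step 3: ln(S2/S1) = ln(0.81255) = -0.20758
Step 4: m = -2.07944 / -0.20758 = 10.02

10.02 (Weibull m)


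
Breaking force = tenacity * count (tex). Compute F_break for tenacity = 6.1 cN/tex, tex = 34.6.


Formula: Breaking force = Tenacity * Linear density
F = 6.1 cN/tex * 34.6 tex
F = 211.06 cN

211.06 cN


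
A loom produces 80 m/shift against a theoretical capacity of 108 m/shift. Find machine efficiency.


Formula: Efficiency% = (Actual output / Theoretical output) * 100
Efficiency% = (80 / 108) * 100
Efficiency% = 0.740741 * 100 = 74.0741% ≈ 74.1%

74.1%


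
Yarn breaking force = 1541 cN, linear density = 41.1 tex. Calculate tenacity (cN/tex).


Formula: Tenacity = Breaking force / Linear density
Tenacity = 1541 cN / 41.1 tex
Tenacity = 37.49 cN/tex

37.49 cN/tex


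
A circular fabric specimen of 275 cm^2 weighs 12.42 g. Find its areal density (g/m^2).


Formula: GSM = mass_g / area_m2
Step 1: Convert area: 275 cm^2 = 275 / 10000 = 0.0275 m^2
Step 2: GSM = 12.42 g / 0.0275 m^2 = 451.6 g/m^2

451.6 g/m^2


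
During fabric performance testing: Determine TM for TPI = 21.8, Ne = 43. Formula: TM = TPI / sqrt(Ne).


Formula: TM = TPI / sqrt(Ne)
Step 1: sqrt(Ne) = sqrt(43) = 6.5574
Step 2: TM = 21.8 / 6.5574 = 3.32

3.32 TM


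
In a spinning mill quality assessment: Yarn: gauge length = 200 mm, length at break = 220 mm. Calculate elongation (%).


Formula: Elongation (%) = ((L_break - L0) / L0) * 100
Step 1: Extension = 220 - 200 = 20 mm
Step 2: Elongation = (20 / 200) * 100
Step 3: Elongation = 0.1 * 100 = 10.0%

10.0%


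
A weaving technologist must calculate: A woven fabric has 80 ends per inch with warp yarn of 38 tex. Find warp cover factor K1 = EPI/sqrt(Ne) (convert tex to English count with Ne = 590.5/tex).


Formula: K1 = EPI / sqrt(Ne), with Ne = 590.5 / tex_warp
Step 1: Ne = 590.5 / 38 = 15.539
Step 2: sqrt(Ne) = sqrt(15.539) = 3.942
Step 3: K1 = 80 / 3.942 = 20.3

20.3


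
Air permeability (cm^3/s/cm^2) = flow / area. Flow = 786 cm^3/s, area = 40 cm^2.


Formula: Air Permeability = Airflow / Test Area
AP = 786 cm^3/s / 40 cm^2
AP = 19.7 cm^3/s/cm^2

19.7 cm^3/s/cm^2


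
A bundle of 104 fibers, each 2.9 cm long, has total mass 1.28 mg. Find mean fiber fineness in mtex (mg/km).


Formula: fineness (mtex) = mass (mg) / total length (km) = (mass_mg / total_length_m) * 1000
Step 1: Convert fiber length: 2.9 cm = 0.029 m
Step 2: Total fiber length = 104 * 0.029 = 3.016 m
Step 3: Linear density = 1.28 mg / 3.016 m = 0.4244 mg/m
Step 4: fineness = 0.4244 * 1000 = 424.4 mtex

424.4 mtex


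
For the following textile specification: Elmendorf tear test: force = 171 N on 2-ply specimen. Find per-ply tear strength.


Formula: Per-ply strength = Total force / Number of plies
Per-ply = 171 N / 2
Per-ply = 85.5 N

85.5 N


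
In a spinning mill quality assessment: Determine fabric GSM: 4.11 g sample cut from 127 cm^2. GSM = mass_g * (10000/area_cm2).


Formula: GSM = mass_g / area_m2
Step 1: Convert area: 127 cm^2 = 127 / 10000 = 0.0127 m^2
Step 2: GSM = 4.11 g / 0.0127 m^2 = 323.6 g/m^2

323.6 g/m^2


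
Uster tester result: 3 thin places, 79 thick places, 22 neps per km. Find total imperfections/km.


Formula: Total = thin places + thick places + neps
Total = 3 + 79 + 22
Total = 104 imperfections/km

104 imperfections/km


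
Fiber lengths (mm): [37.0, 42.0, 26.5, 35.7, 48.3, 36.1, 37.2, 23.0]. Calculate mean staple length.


Formula: Mean = sum of lengths / count
Sum = 37.0 + 42.0 + 26.5 + 35.7 + 48.3 + 36.1 + 37.2 + 23.0
Sum = 285.8 mm
Mean = 285.8 / 8 = 35.73 mm

35.73 mm


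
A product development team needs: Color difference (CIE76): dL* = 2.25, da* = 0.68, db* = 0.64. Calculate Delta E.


Formula: Delta E = sqrt(dL*^2 + da*^2 + db*^2)
Step 1: dL*^2 = 2.25^2 = 5.0625
Step 2: da*^2 = 0.68^2 = 0.4624
Step 3: db*^2 = 0.64^2 = 0.4096
Step 4: Sum = 5.0625 + 0.4624 + 0.4096 = 5.9345
Step 5: Delta E = sqrt(5.9345) = 2.44

2.44 Delta E


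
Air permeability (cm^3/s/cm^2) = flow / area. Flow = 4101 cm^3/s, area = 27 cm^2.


Formula: Air Permeability = Airflow / Test Area
AP = 4101 cm^3/s / 27 cm^2
AP = 151.9 cm^3/s/cm^2

151.9 cm^3/s/cm^2


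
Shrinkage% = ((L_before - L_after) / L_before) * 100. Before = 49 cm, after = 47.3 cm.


Formula: Shrinkage% = ((L_before - L_after) / L_before) * 100
Step 1: Shrinkage = 49 - 47.3 = 1.7 cm
Step 2: Shrinkage% = (1.7 / 49) * 100
Step 3: Shrinkage% = 0.034694 * 100 = 3.4694% ≈ 3.5%

3.5%


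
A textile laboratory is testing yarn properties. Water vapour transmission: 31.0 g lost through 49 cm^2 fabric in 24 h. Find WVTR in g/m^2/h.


Formula: WVTR = mass_loss / (area * time)
Step 1: Convert area: 49 cm^2 = 0.0049 m^2
Step 2: WVTR = 31.0 g / (0.0049 m^2 * 24 h)
Step 3: WVTR = 31.0 / 0.1176 = 263.6 g/m^2/h

263.6 g/m^2/h


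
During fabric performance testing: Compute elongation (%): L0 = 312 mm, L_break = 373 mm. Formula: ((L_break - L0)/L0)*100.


Formula: Elongation (%) = ((L_break - L0) / L0) * 100
Step 1: Extension = 373 - 312 = 61 mm
Step 2: Elongation = (61 / 312) * 100
Step 3: Elongation = 0.195513 * 100 = 19.5513% ≈ 19.6%

19.6%


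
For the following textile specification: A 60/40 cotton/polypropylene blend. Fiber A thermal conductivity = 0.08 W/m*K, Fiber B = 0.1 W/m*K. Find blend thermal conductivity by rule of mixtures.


Formula: Blend property = (fraction_A * property_A) + (fraction_B * property_B)
Step 1: Contribution A = 60/100 * 0.08 W/m*K = 0.048 W/m*K
Step 2: Contribution B = 40/100 * 0.1 W/m*K = 0.04 W/m*K
Step 3: Blend thermal conductivity = 0.048 + 0.04 = 0.088 W/m*K

0.088 W/m*K


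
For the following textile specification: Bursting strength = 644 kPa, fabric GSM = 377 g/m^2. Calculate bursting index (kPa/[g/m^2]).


Formula: Bursting Index = Bursting Strength / Fabric GSM
BI = 644 kPa / 377 g/m^2
BI = 1.708 kPa/(g/m^2)

1.708 kPa/(g/m^2)


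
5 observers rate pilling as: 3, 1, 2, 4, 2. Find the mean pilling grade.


Formula: Mean = sum / count
Sum = 3 + 1 + 2 + 4 + 2 = 12
Mean = 12 / 5 = 2.4

2.4


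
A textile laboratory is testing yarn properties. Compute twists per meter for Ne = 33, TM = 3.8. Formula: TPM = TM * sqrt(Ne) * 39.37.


Formula: TPM = TM * sqrt(Ne) * 39.37
Step 1: sqrt(Ne) = sqrt(33) = 5.7446
Step 2: TM * sqrt(Ne) = 3.8 * 5.7446 = 21.8295
Step 3: TPM = 21.8295 * 39.37 = 859 twists/m

859 twists/m


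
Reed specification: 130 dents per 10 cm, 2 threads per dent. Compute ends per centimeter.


Formula: EPC = (dents per 10 cm * ends per dent) / 10
Step 1: Total ends per 10 cm = 130 * 2 = 260
Step 2: EPC = 260 / 10 = 26.0 ends/cm

26.0 ends/cm


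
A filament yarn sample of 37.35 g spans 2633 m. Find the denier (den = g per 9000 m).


Formula: den = (mass_g / length_m) * 9000
Substituting: den = (37.35 / 2633) * 9000
Intermediate: 37.35 / 2633 = 0.01418534 g/m
den = 0.01418534 * 9000 = 127.7 denier

127.7 denier


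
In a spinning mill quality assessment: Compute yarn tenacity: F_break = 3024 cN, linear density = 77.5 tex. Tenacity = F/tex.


Formula: Tenacity = Breaking force / Linear density
Tenacity = 3024 cN / 77.5 tex
Tenacity = 39.02 cN/tex

39.02 cN/tex


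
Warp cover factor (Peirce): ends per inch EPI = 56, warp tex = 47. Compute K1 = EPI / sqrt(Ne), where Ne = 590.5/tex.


Formula: K1 = EPI / sqrt(Ne), with Ne = 590.5 / tex_warp
Step 1: Ne = 590.5 / 47 = 12.564
Step 2: sqrt(Ne) = sqrt(12.564) = 3.5446
Step 3: K1 = 56 / 3.5446 = 15.8

15.8


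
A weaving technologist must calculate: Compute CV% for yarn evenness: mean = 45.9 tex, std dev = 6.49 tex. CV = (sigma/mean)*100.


Formula: CV% = (standard deviation / mean) * 100
Step 1: Ratio = 6.49 / 45.9 = 0.141394
Step 2: CV% = 0.141394 * 100 = 14.1394% ≈ 14.1%

14.1%


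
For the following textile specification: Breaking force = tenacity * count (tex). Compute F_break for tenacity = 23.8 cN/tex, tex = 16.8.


Formula: Breaking force = Tenacity * Linear density
F = 23.8 cN/tex * 16.8 tex
F = 399.84 cN

399.84 cN


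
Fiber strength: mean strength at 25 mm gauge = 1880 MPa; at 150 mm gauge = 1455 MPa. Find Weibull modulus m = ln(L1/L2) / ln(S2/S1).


Formula: m = ln(L1/L2) / ln(S2/S1)
Step 1: ln(L1/L2) = ln(25/150) = -1.79176
Step 2: S2/S1 = 1455/1880 = 0.77394
Step 3: ln(S2/S1) = ln(0.77394) = -0.25626
Step 4: m = -1.79176 / -0.25626 = 6.99

6.99 (Weibull m)


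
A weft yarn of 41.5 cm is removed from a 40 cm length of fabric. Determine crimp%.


Formula: Crimp% = ((L_yarn - L_fabric) / L_fabric) * 100
Step 1: Extension = 41.5 - 40 = 1.5 cm
Step 2: Crimp% = (1.5 / 40) * 100
Step 3: Crimp% = 0.0375 * 100 = 3.75% ≈ 3.8%

3.8%


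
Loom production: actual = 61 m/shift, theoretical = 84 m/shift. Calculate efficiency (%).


Formula: Efficiency% = (Actual output / Theoretical output) * 100
Efficiency% = (61 / 84) * 100
Efficiency% = 0.72619 * 100 = 72.619% ≈ 72.6%

72.6%


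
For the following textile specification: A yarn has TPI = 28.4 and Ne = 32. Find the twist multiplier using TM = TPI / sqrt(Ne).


Formula: TM = TPI / sqrt(Ne)
Step 1: sqrt(Ne) = sqrt(32) = 5.6569
Step 2: TM = 28.4 / 5.6569 = 5.02

5.02 TM


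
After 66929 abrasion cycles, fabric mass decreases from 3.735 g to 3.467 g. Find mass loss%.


Formula: Mass loss% = ((m_before - m_after) / m_before) * 100
Step 1: Mass loss = 3.735 - 3.467 = 0.268 g
Step 2: Ratio = 0.268 / 3.735 = 0.0717537
Step 3: Mass loss% = 0.0717537 * 100 = 7.17537% ≈ 7.18%

7.18%


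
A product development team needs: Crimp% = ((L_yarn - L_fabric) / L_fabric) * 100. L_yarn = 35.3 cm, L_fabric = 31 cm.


Formula: Crimp% = ((L_yarn - L_fabric) / L_fabric) * 100
Step 1: Extension = 35.3 - 31 = 4.3 cm
Step 2: Crimp% = (4.3 / 31) * 100
Step 3: Crimp% = 0.13871 * 100 = 13.871% ≈ 13.9%

13.9%


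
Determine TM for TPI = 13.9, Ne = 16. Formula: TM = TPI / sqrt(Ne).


Formula: TM = TPI / sqrt(Ne)
Step 1: sqrt(Ne) = sqrt(16) = 4
Step 2: TM = 13.9 / 4 = 3.48

3.48 TM


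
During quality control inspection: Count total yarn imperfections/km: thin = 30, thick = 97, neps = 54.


Formula: Total = thin places + thick places + neps
Total = 30 + 97 + 54
Total = 181 imperfections/km

181 imperfections/km


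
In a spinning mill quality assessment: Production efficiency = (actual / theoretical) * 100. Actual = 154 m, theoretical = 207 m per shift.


Formula: Efficiency% = (Actual output / Theoretical output) * 100
Efficiency% = (154 / 207) * 100
Efficiency% = 0.743961 * 100 = 74.3961% ≈ 74.4%

74.4%


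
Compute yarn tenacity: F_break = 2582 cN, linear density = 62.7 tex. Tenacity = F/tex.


Formula: Tenacity = Breaking force / Linear density
Tenacity = 2582 cN / 62.7 tex
Tenacity = 41.18 cN/tex

41.18 cN/tex


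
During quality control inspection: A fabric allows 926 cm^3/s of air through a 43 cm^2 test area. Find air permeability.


Formula: Air Permeability = Airflow / Test Area
AP = 926 cm^3/s / 43 cm^2
AP = 21.5 cm^3/s/cm^2

21.5 cm^3/s/cm^2


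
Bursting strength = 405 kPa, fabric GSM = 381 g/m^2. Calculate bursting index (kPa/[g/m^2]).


Formula: Bursting Index = Bursting Strength / Fabric GSM
BI = 405 kPa / 381 g/m^2
BI = 1.063 kPa/(g/m^2)

1.063 kPa/(g/m^2)


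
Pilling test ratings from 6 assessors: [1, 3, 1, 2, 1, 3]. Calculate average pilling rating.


Formula: Mean = sum / count
Sum = 1 + 3 + 1 + 2 + 1 + 3 = 11
Mean = 11 / 6 = 1.8

1.8


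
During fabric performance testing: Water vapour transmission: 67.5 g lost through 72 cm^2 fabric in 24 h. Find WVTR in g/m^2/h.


Formula: WVTR = mass_loss / (area * time)
Step 1: Convert area: 72 cm^2 = 0.0072 m^2
Step 2: WVTR = 67.5 g / (0.0072 m^2 * 24 h)
Step 3: WVTR = 67.5 / 0.1728 = 390.6 g/m^2/h

390.6 g/m^2/h


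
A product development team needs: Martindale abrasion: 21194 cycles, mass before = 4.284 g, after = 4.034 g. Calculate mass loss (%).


Formula: Mass loss% = ((m_before - m_after) / m_before) * 100
Step 1: Mass loss = 4.284 - 4.034 = 0.25 g
Step 2: Ratio = 0.25 / 4.284 = 0.0583567
Step 3: Mass loss% = 0.0583567 * 100 = 5.83567% ≈ 5.84%

5.84%


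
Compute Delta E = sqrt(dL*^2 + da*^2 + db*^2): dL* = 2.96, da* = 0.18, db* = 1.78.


Formula: Delta E = sqrt(dL*^2 + da*^2 + db*^2)
Step 1: dL*^2 = 2.96^2 = 8.7616
Step 2: da*^2 = 0.18^2 = 0.0324
Step 3: db*^2 = 1.78^2 = 3.1684
Step 4: Sum = 8.7616 + 0.0324 + 3.1684 = 11.9624
Step 5: Delta E = sqrt(11.9624) = 3.46

3.46 Delta E


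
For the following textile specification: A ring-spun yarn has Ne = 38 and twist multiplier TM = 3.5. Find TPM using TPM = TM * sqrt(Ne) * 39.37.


Formula: TPM = TM * sqrt(Ne) * 39.37
Step 1: sqrt(Ne) = sqrt(38) = 6.1644
Step 2: TM * sqrt(Ne) = 3.5 * 6.1644 = 21.5754
Step 3: TPM = 21.5754 * 39.37 = 849 twists/m

849 twists/m


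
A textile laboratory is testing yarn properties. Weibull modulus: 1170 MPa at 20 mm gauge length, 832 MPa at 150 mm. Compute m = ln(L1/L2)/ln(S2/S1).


Formula: m = ln(L1/L2) / ln(S2/S1)
Step 1: ln(L1/L2) = ln(20/150) = -2.01490
Step 2: S2/S1 = 832/1170 = 0.71111
Step 3: ln(S2/S1) = ln(0.71111) = -0.34093
Step 4: m = -2.01490 / -0.34093 = 5.91

5.91 (Weibull m)


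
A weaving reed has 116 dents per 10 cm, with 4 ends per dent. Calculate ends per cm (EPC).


Formula: EPC = (dents per 10 cm * ends per dent) / 10
Step 1: Total ends per 10 cm = 116 * 4 = 464
Step 2: EPC = 464 / 10 = 46.4 ends/cm

46.4 ends/cm


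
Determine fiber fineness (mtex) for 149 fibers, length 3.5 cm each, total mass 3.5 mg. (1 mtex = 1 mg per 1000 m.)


Formula: fineness (mtex) = mass (mg) / total length (km) = (mass_mg / total_length_m) * 1000
Step 1: Convert fiber length: 3.5 cm = 0.035 m
Step 2: Total fiber length = 149 * 0.035 = 5.215 m
Step 3: Linear density = 3.5 mg / 5.215 m = 0.6711 mg/m
Step 4: fineness = 0.6711 * 1000 = 671.1 mtex

671.1 mtex


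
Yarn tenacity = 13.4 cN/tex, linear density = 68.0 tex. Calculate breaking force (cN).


Formula: Breaking force = Tenacity * Linear density
F = 13.4 cN/tex * 68.0 tex
F = 911.20 cN

911.20 cN


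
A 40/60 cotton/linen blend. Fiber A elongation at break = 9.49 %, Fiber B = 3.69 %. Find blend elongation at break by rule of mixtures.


Formula: Blend property = (fraction_A * property_A) + (fraction_B * property_B)
Step 1: Contribution A = 40/100 * 9.49 % = 3.796 %
Step 2: Contribution B = 60/100 * 3.69 % = 2.214 %
Step 3: Blend elongation at break = 3.796 + 2.214 = 6.01 %

6.01 %


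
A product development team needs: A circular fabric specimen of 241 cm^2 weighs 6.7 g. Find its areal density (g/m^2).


Formula: GSM = mass_g / area_m2
Step 1: Convert area: 241 cm^2 = 241 / 10000 = 0.0241 m^2
Step 2: GSM = 6.7 g / 0.0241 m^2 = 278.0 g/m^2

278.0 g/m^2


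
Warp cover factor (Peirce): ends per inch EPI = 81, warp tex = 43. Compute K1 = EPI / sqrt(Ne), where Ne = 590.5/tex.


Formula: K1 = EPI / sqrt(Ne), with Ne = 590.5 / tex_warp
Step 1: Ne = 590.5 / 43 = 13.733
Step 2: sqrt(Ne) = sqrt(13.733) = 3.7058
Step 3: K1 = 81 / 3.7058 = 21.9

21.9


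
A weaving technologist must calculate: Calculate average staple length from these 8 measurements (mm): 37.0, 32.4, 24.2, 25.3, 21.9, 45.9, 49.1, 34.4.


Formula: Mean = sum of lengths / count
Sum = 37.0 + 32.4 + 24.2 + 25.3 + 21.9 + 45.9 + 49.1 + 34.4
Sum = 270.2 mm
Mean = 270.2 / 8 = 33.78 mm

33.78 mm


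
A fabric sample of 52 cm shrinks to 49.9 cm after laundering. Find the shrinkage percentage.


Formula: Shrinkage% = ((L_before - L_after) / L_before) * 100
Step 1: Shrinkage = 52 - 49.9 = 2.1 cm
Step 2: Shrinkage% = (2.1 / 52) * 100
Step 3: Shrinkage% = 0.040385 * 100 = 4.0385% ≈ 4.0%

4.0%


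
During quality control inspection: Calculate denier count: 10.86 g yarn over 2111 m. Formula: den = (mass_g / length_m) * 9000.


Formula: den = (mass_g / length_m) * 9000
Substituting: den = (10.86 / 2111) * 9000
Intermediate: 10.86 / 2111 = 0.00514448 g/m
den = 0.00514448 * 9000 = 46.3 denier

46.3 denier


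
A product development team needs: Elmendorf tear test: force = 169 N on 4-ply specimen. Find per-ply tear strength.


Formula: Per-ply strength = Total force / Number of plies
Per-ply = 169 N / 4
Per-ply = 42.25 N

42.25 N


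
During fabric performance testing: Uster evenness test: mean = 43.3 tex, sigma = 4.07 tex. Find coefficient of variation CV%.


Formula: CV% = (standard deviation / mean) * 100
Step 1: Ratio = 4.07 / 43.3 = 0.093995
Step 2: CV% = 0.093995 * 100 = 9.3995% ≈ 9.4%

9.4%


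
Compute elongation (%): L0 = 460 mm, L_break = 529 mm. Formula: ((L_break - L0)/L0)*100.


Formula: Elongation (%) = ((L_break - L0) / L0) * 100
Step 1: Extension = 529 - 460 = 69 mm
Step 2: Elongation = (69 / 460) * 100
Step 3: Elongation = 0.15 * 100 = 15.0%

15.0%


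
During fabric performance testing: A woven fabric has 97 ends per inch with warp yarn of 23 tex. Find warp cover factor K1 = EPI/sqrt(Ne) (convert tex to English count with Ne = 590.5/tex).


Formula: K1 = EPI / sqrt(Ne), with Ne = 590.5 / tex_warp
Step 1: Ne = 590.5 / 23 = 25.674
Step 2: sqrt(Ne) = sqrt(25.674) = 5.067
Step 3: K1 = 97 / 5.067 = 19.1

19.1


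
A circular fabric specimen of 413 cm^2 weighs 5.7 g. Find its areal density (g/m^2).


Formula: GSM = mass_g / area_m2
Step 1: Convert area: 413 cm^2 = 413 / 10000 = 0.0413 m^2
Step 2: GSM = 5.7 g / 0.0413 m^2 = 138.0 g/m^2

138.0 g/m^2


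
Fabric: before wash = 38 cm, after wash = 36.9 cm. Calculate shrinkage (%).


Formula: Shrinkage% = ((L_before - L_after) / L_before) * 100
Step 1: Shrinkage = 38 - 36.9 = 1.1 cm
Step 2: Shrinkage% = (1.1 / 38) * 100
Step 3: Shrinkage% = 0.028947 * 100 = 2.8947% ≈ 2.9%

2.9%


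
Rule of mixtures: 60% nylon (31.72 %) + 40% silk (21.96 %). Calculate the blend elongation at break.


Formula: Blend property = (fraction_A * property_A) + (fraction_B * property_B)
Step 1: Contribution A = 60/100 * 31.72 % = 19.032 %
Step 2: Contribution B = 40/100 * 21.96 % = 8.784 %
Step 3: Blend elongation at break = 19.032 + 8.784 = 27.816 %

27.816 %


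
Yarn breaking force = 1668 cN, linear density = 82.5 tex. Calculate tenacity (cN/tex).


Formula: Tenacity = Breaking force / Linear density
Tenacity = 1668 cN / 82.5 tex
Tenacity = 20.22 cN/tex

20.22 cN/tex


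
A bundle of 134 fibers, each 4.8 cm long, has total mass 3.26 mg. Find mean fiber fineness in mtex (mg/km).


Formula: fineness (mtex) = mass (mg) / total length (km) = (mass_mg / total_length_m) * 1000
Step 1: Convert fiber length: 4.8 cm = 0.048 m
Step 2: Total fiber length = 134 * 0.048 = 6.432 m
Step 3: Linear density = 3.26 mg / 6.432 m = 0.5068 mg/m
Step 4: fineness = 0.5068 * 1000 = 506.8 mtex

506.8 mtex


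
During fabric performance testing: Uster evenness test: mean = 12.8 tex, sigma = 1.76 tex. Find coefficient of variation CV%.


Formula: CV% = (standard deviation / mean) * 100
Step 1: Ratio = 1.76 / 12.8 = 0.1375
Step 2: CV% = 0.1375 * 100 = 13.75% ≈ 13.8%

13.8%


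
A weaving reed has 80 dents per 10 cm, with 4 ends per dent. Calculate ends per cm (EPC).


Formula: EPC = (dents per 10 cm * ends per dent) / 10
Step 1: Total ends per 10 cm = 80 * 4 = 320
Step 2: EPC = 320 / 10 = 32.0 ends/cm

32.0 ends/cm


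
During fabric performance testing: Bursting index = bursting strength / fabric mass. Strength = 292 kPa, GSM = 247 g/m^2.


Formula: Bursting Index = Bursting Strength / Fabric GSM
BI = 292 kPa / 247 g/m^2
BI = 1.182 kPa/(g/m^2)

1.182 kPa/(g/m^2)


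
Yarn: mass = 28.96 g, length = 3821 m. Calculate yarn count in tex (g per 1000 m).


Formula: Tex = (mass_g / length_m) * 1000
Substituting: Tex = (28.96 / 3821) * 1000
Intermediate: 28.96 / 3821 = 0.00757917 g/m
Tex = 0.00757917 * 1000 = 7.58 tex

7.58 tex


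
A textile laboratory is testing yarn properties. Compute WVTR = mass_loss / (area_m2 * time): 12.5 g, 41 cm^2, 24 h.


Formula: WVTR = mass_loss / (area * time)
Step 1: Convert area: 41 cm^2 = 0.0041 m^2
Step 2: WVTR = 12.5 g / (0.0041 m^2 * 24 h)
Step 3: WVTR = 12.5 / 0.0984 = 127.0 g/m^2/h

127.0 g/m^2/h


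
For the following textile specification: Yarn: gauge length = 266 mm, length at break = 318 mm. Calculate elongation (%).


Formula: Elongation (%) = ((L_break - L0) / L0) * 100
Step 1: Extension = 318 - 266 = 52 mm
Step 2: Elongation = (52 / 266) * 100
Step 3: Elongation = 0.195489 * 100 = 19.5489% ≈ 19.5%

19.5%


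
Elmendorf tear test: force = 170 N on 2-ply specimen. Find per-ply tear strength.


Formula: Per-ply strength = Total force / Number of plies
Per-ply = 170 N / 2
Per-ply = 85 N

85 N


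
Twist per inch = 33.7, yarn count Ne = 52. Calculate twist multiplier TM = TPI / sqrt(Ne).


Formula: TM = TPI / sqrt(Ne)
Step 1: sqrt(Ne) = sqrt(52) = 7.2111
Step 2: TM = 33.7 / 7.2111 = 4.67

4.67 TM


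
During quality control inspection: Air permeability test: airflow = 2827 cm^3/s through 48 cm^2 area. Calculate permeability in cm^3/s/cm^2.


Formula: Air Permeability = Airflow / Test Area
AP = 2827 cm^3/s / 48 cm^2
AP = 58.9 cm^3/s/cm^2

58.9 cm^3/s/cm^2


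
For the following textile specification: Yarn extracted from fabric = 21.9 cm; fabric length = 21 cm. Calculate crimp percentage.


Formula: Crimp% = ((L_yarn - L_fabric) / L_fabric) * 100
Step 1: Extension = 21.9 - 21 = 0.9 cm
Step 2: Crimp% = (0.9 / 21) * 100
Step 3: Crimp% = 0.042857 * 100 = 4.2857% ≈ 4.3%

4.3%


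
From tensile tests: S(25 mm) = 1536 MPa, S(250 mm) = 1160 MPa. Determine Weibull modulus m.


Formula: m = ln(L1/L2) / ln(S2/S1)
Step 1: ln(L1/L2) = ln(25/250) = -2.30259
Step 2: S2/S1 = 1160/1536 = 0.75521
Step 3: ln(S2/S1) = ln(0.75521) = -0.28076
Step 4: m = -2.30259 / -0.28076 = 8.20

8.20 (Weibull m)


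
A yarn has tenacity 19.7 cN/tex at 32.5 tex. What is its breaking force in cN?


Formula: Breaking force = Tenacity * Linear density
F = 19.7 cN/tex * 32.5 tex
F = 640.25 cN

640.25 cN


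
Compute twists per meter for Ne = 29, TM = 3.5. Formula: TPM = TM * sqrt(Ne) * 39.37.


Formula: TPM = TM * sqrt(Ne) * 39.37
Step 1: sqrt(Ne) = sqrt(29) = 5.3852
Step 2: TM * sqrt(Ne) = 3.5 * 5.3852 = 18.8482
Step 3: TPM = 18.8482 * 39.37 = 742 twists/m

742 twists/m


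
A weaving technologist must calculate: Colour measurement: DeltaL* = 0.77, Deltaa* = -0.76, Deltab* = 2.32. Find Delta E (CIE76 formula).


Formula: Delta E = sqrt(dL*^2 + da*^2 + db*^2)
Step 1: dL*^2 = 0.77^2 = 0.5929
Step 2: da*^2 = (-0.76)^2 = 0.5776
Step 3: db*^2 = 2.32^2 = 5.3824
Step 4: Sum = 0.5929 + 0.5776 + 5.3824 = 6.5529
Step 5: Delta E = sqrt(6.5529) = 2.56

2.56 Delta E


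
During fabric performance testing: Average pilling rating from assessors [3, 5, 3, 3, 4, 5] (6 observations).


Formula: Mean = sum / count
Sum = 3 + 5 + 3 + 3 + 4 + 5 = 23
Mean = 23 / 6 = 3.8

3.8


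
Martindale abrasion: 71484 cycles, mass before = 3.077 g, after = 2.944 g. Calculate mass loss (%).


Formula: Mass loss% = ((m_before - m_after) / m_before) * 100
Step 1: Mass loss = 3.077 - 2.944 = 0.133 g
Step 2: Ratio = 0.133 / 3.077 = 0.0432239
Step 3: Mass loss% = 0.0432239 * 100 = 4.32239% ≈ 4.32%

4.32%


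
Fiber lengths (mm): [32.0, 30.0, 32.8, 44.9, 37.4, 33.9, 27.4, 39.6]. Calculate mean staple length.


Formula: Mean = sum of lengths / count
Sum = 32.0 + 30.0 + 32.8 + 44.9 + 37.4 + 33.9 + 27.4 + 39.6
Sum = 278.0 mm
Mean = 278.0 / 8 = 34.75 mm

34.75 mm


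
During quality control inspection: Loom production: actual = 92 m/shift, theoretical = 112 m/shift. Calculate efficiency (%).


Formula: Efficiency% = (Actual output / Theoretical output) * 100
Efficiency% = (92 / 112) * 100
Efficiency% = 0.821429 * 100 = 82.1429% ≈ 82.1%

82.1%


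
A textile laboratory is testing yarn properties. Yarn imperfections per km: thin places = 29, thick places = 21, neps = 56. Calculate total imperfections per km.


Formula: Total = thin places + thick places + neps
Total = 29 + 21 + 56
Total = 106 imperfections/km

106 imperfections/km


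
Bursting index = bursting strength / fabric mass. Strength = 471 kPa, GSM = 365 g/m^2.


Formula: Bursting Index = Bursting Strength / Fabric GSM
BI = 471 kPa / 365 g/m^2
BI = 1.290 kPa/(g/m^2)

1.290 kPa/(g/m^2)


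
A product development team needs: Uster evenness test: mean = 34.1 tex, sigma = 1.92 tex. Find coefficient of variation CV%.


Formula: CV% = (standard deviation / mean) * 100
Step 1: Ratio = 1.92 / 34.1 = 0.056305
Step 2: CV% = 0.056305 * 100 = 5.6305% ≈ 5.6%

5.6%


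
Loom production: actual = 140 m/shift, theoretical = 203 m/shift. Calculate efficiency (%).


Formula: Efficiency% = (Actual output / Theoretical output) * 100
Efficiency% = (140 / 203) * 100
Efficiency% = 0.689655 * 100 = 68.9655% ≈ 69.0%

69.0%


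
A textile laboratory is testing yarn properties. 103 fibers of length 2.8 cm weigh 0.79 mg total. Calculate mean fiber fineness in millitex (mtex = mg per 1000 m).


Formula: fineness (mtex) = mass (mg) / total length (km) = (mass_mg / total_length_m) * 1000
Step 1: Convert fiber length: 2.8 cm = 0.028 m
Step 2: Total fiber length = 103 * 0.028 = 2.884 m
Step 3: Linear density = 0.79 mg / 2.884 m = 0.2739 mg/m
Step 4: fineness = 0.2739 * 1000 = 273.9 mtex

273.9 mtex


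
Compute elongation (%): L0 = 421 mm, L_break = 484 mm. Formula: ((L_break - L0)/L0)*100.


Formula: Elongation (%) = ((L_break - L0) / L0) * 100
Step 1: Extension = 484 - 421 = 63 mm
Step 2: Elongation = (63 / 421) * 100
Step 3: Elongation = 0.149644 * 100 = 14.9644% ≈ 15.0%

15.0%


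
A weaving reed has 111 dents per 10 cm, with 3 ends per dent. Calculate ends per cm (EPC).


Formula: EPC = (dents per 10 cm * ends per dent) / 10
Step 1: Total ends per 10 cm = 111 * 3 = 333
Step 2: EPC = 333 / 10 = 33.3 ends/cm

33.3 ends/cm


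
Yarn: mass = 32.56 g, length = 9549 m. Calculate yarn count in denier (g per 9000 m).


Formula: den = (mass_g / length_m) * 9000
Substituting: den = (32.56 / 9549) * 9000
Intermediate: 32.56 / 9549 = 0.00340978 g/m
den = 0.00340978 * 9000 = 30.7 denier

30.7 denier


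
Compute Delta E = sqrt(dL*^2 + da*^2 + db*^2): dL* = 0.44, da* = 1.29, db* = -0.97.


Formula: Delta E = sqrt(dL*^2 + da*^2 + db*^2)
Step 1: dL*^2 = 0.44^2 = 0.1936
Step 2: da*^2 = 1.29^2 = 1.6641
Step 3: db*^2 = (-0.97)^2 = 0.9409
Step 4: Sum = 0.1936 + 1.6641 + 0.9409 = 2.7986
Step 5: Delta E = sqrt(2.7986) = 1.67

1.67 Delta E


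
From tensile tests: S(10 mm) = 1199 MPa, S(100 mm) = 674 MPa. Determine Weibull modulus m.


Formula: m = ln(L1/L2) / ln(S2/S1)
Step 1: ln(L1/L2) = ln(10/100) = -2.30259
Step 2: S2/S1 = 674/1199 = 0.56214
Step 3: ln(S2/S1) = ln(0.56214) = -0.57600
Step 4: m = -2.30259 / -0.57600 = 4.00

4.00 (Weibull m)


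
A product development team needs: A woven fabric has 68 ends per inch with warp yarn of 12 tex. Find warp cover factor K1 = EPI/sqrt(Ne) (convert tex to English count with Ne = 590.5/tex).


Formula: K1 = EPI / sqrt(Ne), with Ne = 590.5 / tex_warp
Step 1: Ne = 590.5 / 12 = 49.208
Step 2: sqrt(Ne) = sqrt(49.208) = 7.0148
Step 3: K1 = 68 / 7.0148 = 9.7

9.7


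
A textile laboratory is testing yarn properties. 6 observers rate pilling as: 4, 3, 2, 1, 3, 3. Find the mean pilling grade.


Formula: Mean = sum / count
Sum = 4 + 3 + 2 + 1 + 3 + 3 = 16
Mean = 16 / 6 = 2.7

2.7


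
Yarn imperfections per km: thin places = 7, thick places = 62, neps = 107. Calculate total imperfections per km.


Formula: Total = thin places + thick places + neps
Total = 7 + 62 + 107
Total = 176 imperfections/km

176 imperfections/km


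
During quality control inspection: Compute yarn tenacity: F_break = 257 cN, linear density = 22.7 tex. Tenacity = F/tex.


Formula: Tenacity = Breaking force / Linear density
Tenacity = 257 cN / 22.7 tex
Tenacity = 11.32 cN/tex

11.32 cN/tex


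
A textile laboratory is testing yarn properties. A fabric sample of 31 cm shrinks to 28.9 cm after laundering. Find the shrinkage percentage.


Formula: Shrinkage% = ((L_before - L_after) / L_before) * 100
Step 1: Shrinkage = 31 - 28.9 = 2.1 cm
Step 2: Shrinkage% = (2.1 / 31) * 100
Step 3: Shrinkage% = 0.067742 * 100 = 6.7742% ≈ 6.8%

6.8%


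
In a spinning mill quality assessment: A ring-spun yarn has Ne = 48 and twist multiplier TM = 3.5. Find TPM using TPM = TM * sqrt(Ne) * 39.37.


Formula: TPM = TM * sqrt(Ne) * 39.37
Step 1: sqrt(Ne) = sqrt(48) = 6.9282
Step 2: TM * sqrt(Ne) = 3.5 * 6.9282 = 24.2487
Step 3: TPM = 24.2487 * 39.37 = 955 twists/m

955 twists/m


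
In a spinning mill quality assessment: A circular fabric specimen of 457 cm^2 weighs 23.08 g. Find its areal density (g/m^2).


Formula: GSM = mass_g / area_m2
Step 1: Convert area: 457 cm^2 = 457 / 10000 = 0.0457 m^2
Step 2: GSM = 23.08 g / 0.0457 m^2 = 505.0 g/m^2

505.0 g/m^2


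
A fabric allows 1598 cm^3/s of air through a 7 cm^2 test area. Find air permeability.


Formula: Air Permeability = Airflow / Test Area
AP = 1598 cm^3/s / 7 cm^2
AP = 228.3 cm^3/s/cm^2

228.3 cm^3/s/cm^2


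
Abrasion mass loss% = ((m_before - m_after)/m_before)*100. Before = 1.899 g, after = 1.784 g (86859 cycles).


Formula: Mass loss% = ((m_before - m_after) / m_before) * 100
Step 1: Mass loss = 1.899 - 1.784 = 0.115 g
Step 2: Ratio = 0.115 / 1.899 = 0.0605582
Step 3: Mass loss% = 0.0605582 * 100 = 6.05582% ≈ 6.06%

6.06%


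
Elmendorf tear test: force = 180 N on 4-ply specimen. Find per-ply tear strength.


Formula: Per-ply strength = Total force / Number of plies
Per-ply = 180 N / 4
Per-ply = 45 N

45 N


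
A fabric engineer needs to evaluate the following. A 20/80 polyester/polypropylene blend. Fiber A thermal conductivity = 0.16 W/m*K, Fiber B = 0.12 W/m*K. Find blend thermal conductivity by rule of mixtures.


Formula: Blend property = (fraction_A * property_A) + (fraction_B * property_B)
Step 1: Contribution A = 20/100 * 0.16 W/m*K = 0.032 W/m*K
Step 2: Contribution B = 80/100 * 0.12 W/m*K = 0.096 W/m*K
Step 3: Blend thermal conductivity = 0.032 + 0.096 = 0.128 W/m*K

0.128 W/m*K


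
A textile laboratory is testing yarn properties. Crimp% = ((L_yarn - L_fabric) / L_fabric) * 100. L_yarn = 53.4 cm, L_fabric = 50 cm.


Formula: Crimp% = ((L_yarn - L_fabric) / L_fabric) * 100
Step 1: Extension = 53.4 - 50 = 3.4 cm
Step 2: Crimp% = (3.4 / 50) * 100
Step 3: Crimp% = 0.068 * 100 = 6.8%

6.8%


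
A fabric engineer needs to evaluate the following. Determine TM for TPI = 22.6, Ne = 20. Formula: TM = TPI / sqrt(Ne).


Formula: TM = TPI / sqrt(Ne)
Step 1: sqrt(Ne) = sqrt(20) = 4.4721
Step 2: TM = 22.6 / 4.4721 = 5.05

5.05 TM


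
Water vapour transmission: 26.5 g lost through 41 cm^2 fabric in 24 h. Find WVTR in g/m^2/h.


Formula: WVTR = mass_loss / (area * time)
Step 1: Convert area: 41 cm^2 = 0.0041 m^2
Step 2: WVTR = 26.5 g / (0.0041 m^2 * 24 h)
Step 3: WVTR = 26.5 / 0.0984 = 269.3 g/m^2/h

269.3 g/m^2/h


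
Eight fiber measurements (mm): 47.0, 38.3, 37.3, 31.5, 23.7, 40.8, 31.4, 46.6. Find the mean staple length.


Formula: Mean = sum of lengths / count
Sum = 47.0 + 38.3 + 37.3 + 31.5 + 23.7 + 40.8 + 31.4 + 46.6
Sum = 296.6 mm
Mean = 296.6 / 8 = 37.08 mm

37.08 mm


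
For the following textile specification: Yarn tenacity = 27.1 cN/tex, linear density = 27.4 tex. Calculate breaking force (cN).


Formula: Breaking force = Tenacity * Linear density
F = 27.1 cN/tex * 27.4 tex
F = 742.54 cN

742.54 cN


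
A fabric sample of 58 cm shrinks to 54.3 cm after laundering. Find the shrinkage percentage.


Formula: Shrinkage% = ((L_before - L_after) / L_before) * 100
Step 1: Shrinkage = 58 - 54.3 = 3.7 cm
Step 2: Shrinkage% = (3.7 / 58) * 100
Step 3: Shrinkage% = 0.063793 * 100 = 6.3793% ≈ 6.4%

6.4%


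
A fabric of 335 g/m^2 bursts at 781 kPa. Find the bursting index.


Formula: Bursting Index = Bursting Strength / Fabric GSM
BI = 781 kPa / 335 g/m^2
BI = 2.331 kPa/(g/m^2)

2.331 kPa/(g/m^2)


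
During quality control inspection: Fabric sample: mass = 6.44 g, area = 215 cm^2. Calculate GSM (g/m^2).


Formula: GSM = mass_g / area_m2
Step 1: Convert area: 215 cm^2 = 215 / 10000 = 0.0215 m^2
Step 2: GSM = 6.44 g / 0.0215 m^2 = 299.5 g/m^2

299.5 g/m^2


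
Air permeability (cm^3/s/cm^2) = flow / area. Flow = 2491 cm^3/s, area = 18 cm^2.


Formula: Air Permeability = Airflow / Test Area
AP = 2491 cm^3/s / 18 cm^2
AP = 138.4 cm^3/s/cm^2

138.4 cm^3/s/cm^2


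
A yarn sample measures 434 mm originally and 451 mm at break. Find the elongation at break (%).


Formula: Elongation (%) = ((L_break - L0) / L0) * 100
Step 1: Extension = 451 - 434 = 17 mm
Step 2: Elongation = (17 / 434) * 100
Step 3: Elongation = 0.039171 * 100 = 3.9171% ≈ 3.9%

3.9%


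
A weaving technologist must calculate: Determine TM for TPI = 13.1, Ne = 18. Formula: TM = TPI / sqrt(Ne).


Formula: TM = TPI / sqrt(Ne)
Step 1: sqrt(Ne) = sqrt(18) = 4.2426
Step 2: TM = 13.1 / 4.2426 = 3.09

3.09 TM


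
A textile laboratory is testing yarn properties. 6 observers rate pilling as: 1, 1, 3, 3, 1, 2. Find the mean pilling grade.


Formula: Mean = sum / count
Sum = 1 + 1 + 3 + 3 + 1 + 2 = 11
Mean = 11 / 6 = 1.8

1.8


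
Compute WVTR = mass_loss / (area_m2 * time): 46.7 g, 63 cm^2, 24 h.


Formula: WVTR = mass_loss / (area * time)
Step 1: Convert area: 63 cm^2 = 0.0063 m^2
Step 2: WVTR = 46.7 g / (0.0063 m^2 * 24 h)
Step 3: WVTR = 46.7 / 0.1512 = 308.9 g/m^2/h

308.9 g/m^2/h


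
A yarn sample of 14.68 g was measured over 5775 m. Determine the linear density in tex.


Formula: Tex = (mass_g / length_m) * 1000
Substituting: Tex = (14.68 / 5775) * 1000
Intermediate: 14.68 / 5775 = 0.00254199 g/m
Tex = 0.00254199 * 1000 = 2.54 tex

2.54 tex


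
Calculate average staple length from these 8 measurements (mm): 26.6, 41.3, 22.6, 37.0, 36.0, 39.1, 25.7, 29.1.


Formula: Mean = sum of lengths / count
Sum = 26.6 + 41.3 + 22.6 + 37.0 + 36.0 + 39.1 + 25.7 + 29.1
Sum = 257.4 mm
Mean = 257.4 / 8 = 32.18 mm

32.18 mm


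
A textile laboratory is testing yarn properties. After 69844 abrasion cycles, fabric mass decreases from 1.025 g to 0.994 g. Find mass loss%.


Formula: Mass loss% = ((m_before - m_after) / m_before) * 100
Step 1: Mass loss = 1.025 - 0.994 = 0.031 g
Step 2: Ratio = 0.031 / 1.025 = 0.0302439
Step 3: Mass loss% = 0.0302439 * 100 = 3.02439% ≈ 3.02%

3.02%


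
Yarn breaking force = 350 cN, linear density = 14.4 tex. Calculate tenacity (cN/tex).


Formula: Tenacity = Breaking force / Linear density
Tenacity = 350 cN / 14.4 tex
Tenacity = 24.31 cN/tex

24.31 cN/tex


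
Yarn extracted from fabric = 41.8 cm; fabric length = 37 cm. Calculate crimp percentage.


Formula: Crimp% = ((L_yarn - L_fabric) / L_fabric) * 100
Step 1: Extension = 41.8 - 37 = 4.8 cm
Step 2: Crimp% = (4.8 / 37) * 100
Step 3: Crimp% = 0.12973 * 100 = 12.973% ≈ 13.0%

13.0%


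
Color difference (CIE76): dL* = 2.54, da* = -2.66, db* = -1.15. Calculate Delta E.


Formula: Delta E = sqrt(dL*^2 + da*^2 + db*^2)
Step 1: dL*^2 = 2.54^2 = 6.4516
Step 2: da*^2 = (-2.66)^2 = 7.0756
Step 3: db*^2 = (-1.15)^2 = 1.3225
Step 4: Sum = 6.4516 + 7.0756 + 1.3225 = 14.8497
Step 5: Delta E = sqrt(14.8497) = 3.85

3.85 Delta E


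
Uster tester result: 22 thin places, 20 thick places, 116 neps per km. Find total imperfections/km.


Formula: Total = thin places + thick places + neps
Total = 22 + 20 + 116
Total = 158 imperfections/km

158 imperfections/km


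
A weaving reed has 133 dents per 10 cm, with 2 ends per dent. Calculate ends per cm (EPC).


Formula: EPC = (dents per 10 cm * ends per dent) / 10
Step 1: Total ends per 10 cm = 133 * 2 = 266
Step 2: EPC = 266 / 10 = 26.6 ends/cm

26.6 ends/cm


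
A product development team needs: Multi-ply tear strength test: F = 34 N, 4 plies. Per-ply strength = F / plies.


Formula: Per-ply strength = Total force / Number of plies
Per-ply = 34 N / 4
Per-ply = 8.5 N

8.5 N


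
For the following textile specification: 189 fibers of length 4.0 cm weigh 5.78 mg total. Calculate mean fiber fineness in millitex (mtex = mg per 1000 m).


Formula: fineness (mtex) = mass (mg) / total length (km) = (mass_mg / total_length_m) * 1000
Step 1: Convert fiber length: 4.0 cm = 0.04 m
Step 2: Total fiber length = 189 * 0.04 = 7.56 m
Step 3: Linear density = 5.78 mg / 7.56 m = 0.7646 mg/m
Step 4: fineness = 0.7646 * 1000 = 764.6 mtex

764.6 mtex


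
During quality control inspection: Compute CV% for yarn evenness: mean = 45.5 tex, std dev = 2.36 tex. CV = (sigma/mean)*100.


Formula: CV% = (standard deviation / mean) * 100
Step 1: Ratio = 2.36 / 45.5 = 0.051868
Step 2: CV% = 0.051868 * 100 = 5.1868% ≈ 5.2%

5.2%


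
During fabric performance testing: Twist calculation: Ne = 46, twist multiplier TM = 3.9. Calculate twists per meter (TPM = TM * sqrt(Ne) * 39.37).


Formula: TPM = TM * sqrt(Ne) * 39.37
Step 1: sqrt(Ne) = sqrt(46) = 6.7823
Step 2: TM * sqrt(Ne) = 3.9 * 6.7823 = 26.451
Step 3: TPM = 26.451 * 39.37 = 1041 twists/m

1041 twists/m


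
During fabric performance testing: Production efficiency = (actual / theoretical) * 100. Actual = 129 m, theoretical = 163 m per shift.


Formula: Efficiency% = (Actual output / Theoretical output) * 100
Efficiency% = (129 / 163) * 100
Efficiency% = 0.791411 * 100 = 79.1411% ≈ 79.1%

79.1%


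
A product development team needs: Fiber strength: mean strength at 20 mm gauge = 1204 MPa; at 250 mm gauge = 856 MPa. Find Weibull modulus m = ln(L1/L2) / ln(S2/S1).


Formula: m = ln(L1/L2) / ln(S2/S1)
Step 1: ln(L1/L2) = ln(20/250) = -2.52573
Step 2: S2/S1 = 856/1204 = 0.71096
Step 3: ln(S2/S1) = ln(0.71096) = -0.34114
Step 4: m = -2.52573 / -0.34114 = 7.40

7.40 (Weibull m)


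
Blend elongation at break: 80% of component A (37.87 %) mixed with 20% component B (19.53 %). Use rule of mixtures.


Formula: Blend property = (fraction_A * property_A) + (fraction_B * property_B)
Step 1: Contribution A = 80/100 * 37.87 % = 30.296 %
Step 2: Contribution B = 20/100 * 19.53 % = 3.906 %
Step 3: Blend elongation at break = 30.296 + 3.906 = 34.202 %

34.202 %


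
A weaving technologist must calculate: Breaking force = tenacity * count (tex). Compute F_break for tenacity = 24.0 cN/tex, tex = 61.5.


Formula: Breaking force = Tenacity * Linear density
F = 24.0 cN/tex * 61.5 tex
F = 1476.00 cN

1476.00 cN


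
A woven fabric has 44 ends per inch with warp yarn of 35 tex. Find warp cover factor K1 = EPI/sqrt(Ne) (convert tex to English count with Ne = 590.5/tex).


Formula: K1 = EPI / sqrt(Ne), with Ne = 590.5 / tex_warp
Step 1: Ne = 590.5 / 35 = 16.871
Step 2: sqrt(Ne) = sqrt(16.871) = 4.1074
Step 3: K1 = 44 / 4.1074 = 10.7

10.7


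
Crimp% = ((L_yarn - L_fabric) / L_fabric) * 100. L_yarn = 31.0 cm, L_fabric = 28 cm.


Formula: Crimp% = ((L_yarn - L_fabric) / L_fabric) * 100
Step 1: Extension = 31.0 - 28 = 3.0 cm
Step 2: Crimp% = (3.0 / 28) * 100
Step 3: Crimp% = 0.107143 * 100 = 10.7143% ≈ 10.7%

10.7%
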